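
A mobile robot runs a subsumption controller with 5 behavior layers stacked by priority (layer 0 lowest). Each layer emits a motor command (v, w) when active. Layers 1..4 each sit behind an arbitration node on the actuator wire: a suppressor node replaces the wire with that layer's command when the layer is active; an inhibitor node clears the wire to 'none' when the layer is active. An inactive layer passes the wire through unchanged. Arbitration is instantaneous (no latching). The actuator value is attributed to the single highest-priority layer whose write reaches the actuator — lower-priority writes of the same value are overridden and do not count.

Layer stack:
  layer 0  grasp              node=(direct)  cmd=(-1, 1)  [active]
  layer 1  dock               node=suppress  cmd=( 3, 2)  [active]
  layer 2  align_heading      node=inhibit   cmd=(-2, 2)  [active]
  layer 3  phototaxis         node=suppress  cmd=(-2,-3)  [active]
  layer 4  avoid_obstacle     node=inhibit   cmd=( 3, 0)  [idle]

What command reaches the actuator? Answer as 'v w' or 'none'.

-2 -3

L0 grasp: active, feeds wire = (-1, 1)
L1 dock: active, suppressor → wire = (3, 2)
L2 align_heading: active, inhibitor → wire = none
L3 phototaxis: active, suppressor → wire = (-2, -3)
L4 avoid_obstacle: idle → wire stays (-2, -3)
actuator = (-2, -3)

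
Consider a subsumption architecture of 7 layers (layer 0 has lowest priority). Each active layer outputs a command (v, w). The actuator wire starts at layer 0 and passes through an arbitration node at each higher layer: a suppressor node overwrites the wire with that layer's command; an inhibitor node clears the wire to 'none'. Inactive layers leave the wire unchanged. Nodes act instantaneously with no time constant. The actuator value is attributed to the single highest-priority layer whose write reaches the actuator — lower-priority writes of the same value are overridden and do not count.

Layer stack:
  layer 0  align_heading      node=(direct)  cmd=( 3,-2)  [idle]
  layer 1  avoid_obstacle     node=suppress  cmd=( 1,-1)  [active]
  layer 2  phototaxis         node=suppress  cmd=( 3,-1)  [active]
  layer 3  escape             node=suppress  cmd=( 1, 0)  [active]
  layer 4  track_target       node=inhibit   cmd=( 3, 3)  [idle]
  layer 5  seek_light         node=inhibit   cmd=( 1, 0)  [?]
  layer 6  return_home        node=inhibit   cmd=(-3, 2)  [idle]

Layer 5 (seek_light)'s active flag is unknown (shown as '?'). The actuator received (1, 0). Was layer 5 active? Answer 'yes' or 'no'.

If layer 5 is active=yes:
  actuator would be none
If layer 5 is active=no:
  actuator would be (1, 0)
Observed (1, 0), so layer 5 was idle.

no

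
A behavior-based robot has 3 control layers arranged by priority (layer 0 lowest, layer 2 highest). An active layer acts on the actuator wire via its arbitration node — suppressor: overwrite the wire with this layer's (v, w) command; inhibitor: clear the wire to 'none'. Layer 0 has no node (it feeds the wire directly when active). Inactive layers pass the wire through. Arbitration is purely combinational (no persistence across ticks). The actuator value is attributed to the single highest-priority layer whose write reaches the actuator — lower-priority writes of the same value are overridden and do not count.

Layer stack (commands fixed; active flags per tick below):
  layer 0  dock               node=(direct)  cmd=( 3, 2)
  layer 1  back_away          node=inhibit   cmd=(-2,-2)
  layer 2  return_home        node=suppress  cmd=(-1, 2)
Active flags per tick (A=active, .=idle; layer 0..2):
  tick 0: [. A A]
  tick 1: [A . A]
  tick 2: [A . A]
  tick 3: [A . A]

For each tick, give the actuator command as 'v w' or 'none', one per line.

tick 0:
  layer 0 (dock) idle — none
  layer 1 (back_away) active — inhibits: none
  layer 2 (return_home) active — suppresses: (-1, 2)
  → actuator (-1, 2)
tick 1:
  layer 0 (dock) active — direct: (3, 2)
  layer 1 (back_away) idle — unchanged: (3, 2)
  layer 2 (return_home) active — suppresses: (-1, 2)
  → actuator (-1, 2)
tick 2:
  layer 0 (dock) active — direct: (3, 2)
  layer 1 (back_away) idle — unchanged: (3, 2)
  layer 2 (return_home) active — suppresses: (-1, 2)
  → actuator (-1, 2)
tick 3:
  layer 0 (dock) active — direct: (3, 2)
  layer 1 (back_away) idle — unchanged: (3, 2)
  layer 2 (return_home) active — suppresses: (-1, 2)
  → actuator (-1, 2)

-1 2
-1 2
-1 2
-1 2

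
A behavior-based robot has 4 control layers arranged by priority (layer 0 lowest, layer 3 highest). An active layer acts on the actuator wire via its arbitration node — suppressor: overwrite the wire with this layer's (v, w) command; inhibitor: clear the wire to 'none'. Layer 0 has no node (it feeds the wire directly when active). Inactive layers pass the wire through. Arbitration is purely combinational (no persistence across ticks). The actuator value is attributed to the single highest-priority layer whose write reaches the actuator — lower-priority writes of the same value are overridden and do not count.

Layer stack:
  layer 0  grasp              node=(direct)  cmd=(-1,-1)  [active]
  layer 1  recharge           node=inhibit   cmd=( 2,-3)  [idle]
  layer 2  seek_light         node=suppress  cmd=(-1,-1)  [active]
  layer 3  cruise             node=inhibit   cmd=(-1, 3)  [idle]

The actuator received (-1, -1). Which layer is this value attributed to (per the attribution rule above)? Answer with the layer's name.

seek_light

[0] grasp on; wire := (-1, -1)
[1] recharge off; pass (-1, -1)
[2] seek_light on (suppress); wire := (-1, -1)
[3] cruise off; pass (-1, -1)
output (-1, -1)
last writer: layer 2 = seek_light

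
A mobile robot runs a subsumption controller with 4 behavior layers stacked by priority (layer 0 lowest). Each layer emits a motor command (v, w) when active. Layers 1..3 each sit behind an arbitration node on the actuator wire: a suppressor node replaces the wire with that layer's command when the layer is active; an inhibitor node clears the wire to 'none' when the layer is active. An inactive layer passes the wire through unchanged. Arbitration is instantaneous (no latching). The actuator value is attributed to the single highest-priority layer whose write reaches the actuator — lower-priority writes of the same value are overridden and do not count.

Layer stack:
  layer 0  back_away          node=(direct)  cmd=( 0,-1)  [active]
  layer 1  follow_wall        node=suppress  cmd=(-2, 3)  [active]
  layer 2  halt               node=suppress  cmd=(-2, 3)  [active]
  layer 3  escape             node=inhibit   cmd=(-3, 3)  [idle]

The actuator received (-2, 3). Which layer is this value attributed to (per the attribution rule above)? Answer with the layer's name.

[0] back_away on; wire := (0, -1)
[1] follow_wall on (suppress); wire := (-2, 3)
[2] halt on (suppress); wire := (-2, 3)
[3] escape off; pass (-2, 3)
output (-2, 3)
last writer: layer 2 = halt

halt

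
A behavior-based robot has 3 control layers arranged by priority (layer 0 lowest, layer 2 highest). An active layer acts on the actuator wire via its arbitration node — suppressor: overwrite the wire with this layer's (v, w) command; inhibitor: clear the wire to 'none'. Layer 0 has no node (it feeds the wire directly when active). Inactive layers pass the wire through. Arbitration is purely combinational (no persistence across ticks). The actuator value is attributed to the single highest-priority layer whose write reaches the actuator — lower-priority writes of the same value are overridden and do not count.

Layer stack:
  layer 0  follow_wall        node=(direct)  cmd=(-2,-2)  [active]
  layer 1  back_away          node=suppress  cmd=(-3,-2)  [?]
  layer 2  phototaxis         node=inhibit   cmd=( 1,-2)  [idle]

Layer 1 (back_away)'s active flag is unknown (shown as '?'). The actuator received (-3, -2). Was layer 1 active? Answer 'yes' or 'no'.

yes

If layer 1 is active=yes:
  actuator would be (-3, -2)
If layer 1 is active=no:
  actuator would be (-2, -2)
Observed (-3, -2), so layer 1 was active.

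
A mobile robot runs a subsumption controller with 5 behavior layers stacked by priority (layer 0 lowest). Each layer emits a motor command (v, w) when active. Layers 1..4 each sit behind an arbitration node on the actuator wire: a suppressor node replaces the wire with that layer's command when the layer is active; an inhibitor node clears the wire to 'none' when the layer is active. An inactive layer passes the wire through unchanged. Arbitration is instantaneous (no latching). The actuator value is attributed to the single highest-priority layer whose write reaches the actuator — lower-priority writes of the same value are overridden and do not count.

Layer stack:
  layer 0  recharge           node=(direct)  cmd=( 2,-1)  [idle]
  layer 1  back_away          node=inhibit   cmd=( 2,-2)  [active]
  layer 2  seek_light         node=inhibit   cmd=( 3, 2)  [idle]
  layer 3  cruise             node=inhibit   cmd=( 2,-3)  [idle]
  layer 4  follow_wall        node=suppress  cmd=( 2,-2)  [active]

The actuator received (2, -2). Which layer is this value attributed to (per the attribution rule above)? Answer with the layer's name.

follow_wall

layer 0 (recharge) idle — none
layer 1 (back_away) active — inhibits: none
layer 2 (seek_light) idle — unchanged: none
layer 3 (cruise) idle — unchanged: none
layer 4 (follow_wall) active — suppresses: (2, -2)
→ actuator (2, -2)
last writer: layer 4 = follow_wall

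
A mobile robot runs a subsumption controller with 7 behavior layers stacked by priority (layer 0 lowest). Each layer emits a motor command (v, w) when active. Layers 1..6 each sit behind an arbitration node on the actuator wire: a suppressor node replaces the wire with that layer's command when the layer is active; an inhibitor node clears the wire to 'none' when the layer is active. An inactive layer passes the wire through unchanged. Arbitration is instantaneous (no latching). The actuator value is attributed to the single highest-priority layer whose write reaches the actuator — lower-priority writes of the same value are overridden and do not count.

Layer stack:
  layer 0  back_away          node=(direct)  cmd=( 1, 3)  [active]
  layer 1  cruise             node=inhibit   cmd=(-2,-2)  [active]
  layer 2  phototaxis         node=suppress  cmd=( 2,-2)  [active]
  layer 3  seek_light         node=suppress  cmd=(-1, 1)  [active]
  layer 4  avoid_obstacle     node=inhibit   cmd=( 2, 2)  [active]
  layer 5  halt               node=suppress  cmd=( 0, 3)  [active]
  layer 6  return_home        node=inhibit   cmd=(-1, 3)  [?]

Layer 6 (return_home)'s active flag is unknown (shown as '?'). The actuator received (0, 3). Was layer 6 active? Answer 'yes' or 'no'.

no

If layer 6 is active=yes:
  actuator would be none
If layer 6 is active=no:
  actuator would be (0, 3)
Observed (0, 3), so layer 6 was idle.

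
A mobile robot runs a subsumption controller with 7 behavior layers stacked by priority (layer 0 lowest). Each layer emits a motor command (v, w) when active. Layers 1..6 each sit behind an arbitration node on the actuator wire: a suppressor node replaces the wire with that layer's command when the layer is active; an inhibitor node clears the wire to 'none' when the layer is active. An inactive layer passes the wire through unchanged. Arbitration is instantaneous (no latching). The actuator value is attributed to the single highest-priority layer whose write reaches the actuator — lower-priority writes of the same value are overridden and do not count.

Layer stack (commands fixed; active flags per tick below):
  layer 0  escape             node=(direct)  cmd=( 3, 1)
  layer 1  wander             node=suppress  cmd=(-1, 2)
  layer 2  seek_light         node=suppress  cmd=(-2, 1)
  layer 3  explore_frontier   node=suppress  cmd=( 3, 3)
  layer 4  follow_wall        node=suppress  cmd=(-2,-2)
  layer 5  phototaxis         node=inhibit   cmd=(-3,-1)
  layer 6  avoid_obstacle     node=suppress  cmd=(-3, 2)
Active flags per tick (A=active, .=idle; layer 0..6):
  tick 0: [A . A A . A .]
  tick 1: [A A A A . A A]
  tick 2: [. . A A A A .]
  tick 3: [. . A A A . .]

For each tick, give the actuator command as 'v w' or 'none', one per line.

tick 0:
  [0] escape on; wire := (3, 1)
  [1] wander off; pass (3, 1)
  [2] seek_light on (suppress); wire := (-2, 1)
  [3] explore_frontier on (suppress); wire := (3, 3)
  [4] follow_wall off; pass (3, 3)
  [5] phototaxis on (inhibit); wire := none
  [6] avoid_obstacle off; pass none
  output none
tick 1:
  [0] escape on; wire := (3, 1)
  [1] wander on (suppress); wire := (-1, 2)
  [2] seek_light on (suppress); wire := (-2, 1)
  [3] explore_frontier on (suppress); wire := (3, 3)
  [4] follow_wall off; pass (3, 3)
  [5] phototaxis on (inhibit); wire := none
  [6] avoid_obstacle on (suppress); wire := (-3, 2)
  output (-3, 2)
tick 2:
  [0] escape off; wire := none
  [1] wander off; pass none
  [2] seek_light on (suppress); wire := (-2, 1)
  [3] explore_frontier on (suppress); wire := (3, 3)
  [4] follow_wall on (suppress); wire := (-2, -2)
  [5] phototaxis on (inhibit); wire := none
  [6] avoid_obstacle off; pass none
  output none
tick 3:
  [0] escape off; wire := none
  [1] wander off; pass none
  [2] seek_light on (suppress); wire := (-2, 1)
  [3] explore_frontier on (suppress); wire := (3, 3)
  [4] follow_wall on (suppress); wire := (-2, -2)
  [5] phototaxis off; pass (-2, -2)
  [6] avoid_obstacle off; pass (-2, -2)
  output (-2, -2)

none
-3 2
none
-2 -2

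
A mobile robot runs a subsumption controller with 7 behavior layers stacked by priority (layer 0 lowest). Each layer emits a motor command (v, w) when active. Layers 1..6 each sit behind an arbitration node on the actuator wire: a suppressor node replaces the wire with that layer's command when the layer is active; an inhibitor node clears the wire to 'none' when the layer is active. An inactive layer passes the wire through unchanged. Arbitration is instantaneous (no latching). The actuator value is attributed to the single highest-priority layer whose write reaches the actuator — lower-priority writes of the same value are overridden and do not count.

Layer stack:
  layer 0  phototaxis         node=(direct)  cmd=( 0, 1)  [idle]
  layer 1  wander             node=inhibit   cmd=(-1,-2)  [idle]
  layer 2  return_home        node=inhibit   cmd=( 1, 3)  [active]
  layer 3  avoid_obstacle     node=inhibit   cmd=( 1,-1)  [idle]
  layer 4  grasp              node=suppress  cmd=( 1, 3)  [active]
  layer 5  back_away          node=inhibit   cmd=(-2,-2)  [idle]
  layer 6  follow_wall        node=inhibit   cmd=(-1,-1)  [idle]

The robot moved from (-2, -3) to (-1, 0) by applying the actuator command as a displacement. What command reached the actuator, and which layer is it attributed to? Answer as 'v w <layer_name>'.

displacement = (-1, 0) − (-2, -3) = (1, 3)
L0 phototaxis: idle → wire = none
L1 wander: idle → wire stays none
L2 return_home: active, inhibitor → wire = none
L3 avoid_obstacle: idle → wire stays none
L4 grasp: active, suppressor → wire = (1, 3)
L5 back_away: idle → wire stays (1, 3)
L6 follow_wall: idle → wire stays (1, 3)
actuator = (1, 3) — from layer 4 (grasp)

1 3 grasp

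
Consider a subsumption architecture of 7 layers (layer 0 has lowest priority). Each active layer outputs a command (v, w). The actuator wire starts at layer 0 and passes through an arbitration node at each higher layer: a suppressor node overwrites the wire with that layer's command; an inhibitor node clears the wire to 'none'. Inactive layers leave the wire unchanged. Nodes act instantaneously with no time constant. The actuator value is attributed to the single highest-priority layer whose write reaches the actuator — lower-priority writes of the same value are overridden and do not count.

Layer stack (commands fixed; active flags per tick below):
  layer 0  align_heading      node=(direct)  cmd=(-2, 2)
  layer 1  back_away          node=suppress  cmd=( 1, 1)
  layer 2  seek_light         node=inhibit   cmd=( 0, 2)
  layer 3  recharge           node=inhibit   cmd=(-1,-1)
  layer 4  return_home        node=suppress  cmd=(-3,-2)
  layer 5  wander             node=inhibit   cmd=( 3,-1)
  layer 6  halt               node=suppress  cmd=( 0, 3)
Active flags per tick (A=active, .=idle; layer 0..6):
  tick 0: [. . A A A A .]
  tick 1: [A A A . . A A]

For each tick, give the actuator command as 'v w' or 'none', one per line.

none
0 3

tick 0:
  L0 align_heading: idle → wire = none
  L1 back_away: idle → wire stays none
  L2 seek_light: active, inhibitor → wire = none
  L3 recharge: active, inhibitor → wire = none
  L4 return_home: active, suppressor → wire = (-3, -2)
  L5 wander: active, inhibitor → wire = none
  L6 halt: idle → wire stays none
  actuator = none
tick 1:
  L0 align_heading: active, feeds wire = (-2, 2)
  L1 back_away: active, suppressor → wire = (1, 1)
  L2 seek_light: active, inhibitor → wire = none
  L3 recharge: idle → wire stays none
  L4 return_home: idle → wire stays none
  L5 wander: active, inhibitor → wire = none
  L6 halt: active, suppressor → wire = (0, 3)
  actuator = (0, 3)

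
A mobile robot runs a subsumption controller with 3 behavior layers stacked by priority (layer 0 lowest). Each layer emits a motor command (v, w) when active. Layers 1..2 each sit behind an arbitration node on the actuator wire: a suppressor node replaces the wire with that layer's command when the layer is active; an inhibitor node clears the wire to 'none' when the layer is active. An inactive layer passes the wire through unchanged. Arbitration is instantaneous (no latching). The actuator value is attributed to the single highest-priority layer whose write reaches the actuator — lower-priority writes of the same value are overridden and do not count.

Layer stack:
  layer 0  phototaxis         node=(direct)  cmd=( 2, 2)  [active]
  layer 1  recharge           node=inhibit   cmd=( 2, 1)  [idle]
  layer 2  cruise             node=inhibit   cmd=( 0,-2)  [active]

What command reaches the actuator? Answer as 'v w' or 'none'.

none

layer 0 (phototaxis) active — direct: (2, 2)
layer 1 (recharge) idle — unchanged: (2, 2)
layer 2 (cruise) active — inhibits: none
→ actuator none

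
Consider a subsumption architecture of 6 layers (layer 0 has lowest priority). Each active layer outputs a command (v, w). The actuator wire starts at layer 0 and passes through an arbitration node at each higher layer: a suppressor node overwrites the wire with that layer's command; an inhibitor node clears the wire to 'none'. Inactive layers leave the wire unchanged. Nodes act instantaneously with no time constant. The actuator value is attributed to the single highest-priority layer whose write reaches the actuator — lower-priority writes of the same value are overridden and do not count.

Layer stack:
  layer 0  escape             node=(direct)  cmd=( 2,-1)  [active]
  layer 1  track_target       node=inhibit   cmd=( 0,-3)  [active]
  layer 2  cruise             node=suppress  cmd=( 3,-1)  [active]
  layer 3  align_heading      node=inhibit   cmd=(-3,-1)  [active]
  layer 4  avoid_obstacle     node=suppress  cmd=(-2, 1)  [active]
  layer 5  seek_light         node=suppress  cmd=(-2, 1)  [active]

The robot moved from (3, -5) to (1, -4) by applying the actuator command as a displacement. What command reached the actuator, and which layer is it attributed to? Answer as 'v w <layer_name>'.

-2 1 seek_light

displacement = (1, -4) − (3, -5) = (-2, 1)
L0 escape: active, feeds wire = (2, -1)
L1 track_target: active, inhibitor → wire = none
L2 cruise: active, suppressor → wire = (3, -1)
L3 align_heading: active, inhibitor → wire = none
L4 avoid_obstacle: active, suppressor → wire = (-2, 1)
L5 seek_light: active, suppressor → wire = (-2, 1)
actuator = (-2, 1) — from layer 5 (seek_light)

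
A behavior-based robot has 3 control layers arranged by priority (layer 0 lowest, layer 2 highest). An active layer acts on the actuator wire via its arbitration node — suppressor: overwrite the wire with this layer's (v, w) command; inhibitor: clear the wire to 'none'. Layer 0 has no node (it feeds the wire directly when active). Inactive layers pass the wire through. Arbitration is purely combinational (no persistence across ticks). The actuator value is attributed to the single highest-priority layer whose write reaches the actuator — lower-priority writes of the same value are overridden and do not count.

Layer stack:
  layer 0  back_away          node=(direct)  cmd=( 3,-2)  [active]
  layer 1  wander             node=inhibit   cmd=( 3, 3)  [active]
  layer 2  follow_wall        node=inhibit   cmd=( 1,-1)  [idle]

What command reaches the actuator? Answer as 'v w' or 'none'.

none

L0 back_away: active, feeds wire = (3, -2)
L1 wander: active, inhibitor → wire = none
L2 follow_wall: idle → wire stays none
actuator = none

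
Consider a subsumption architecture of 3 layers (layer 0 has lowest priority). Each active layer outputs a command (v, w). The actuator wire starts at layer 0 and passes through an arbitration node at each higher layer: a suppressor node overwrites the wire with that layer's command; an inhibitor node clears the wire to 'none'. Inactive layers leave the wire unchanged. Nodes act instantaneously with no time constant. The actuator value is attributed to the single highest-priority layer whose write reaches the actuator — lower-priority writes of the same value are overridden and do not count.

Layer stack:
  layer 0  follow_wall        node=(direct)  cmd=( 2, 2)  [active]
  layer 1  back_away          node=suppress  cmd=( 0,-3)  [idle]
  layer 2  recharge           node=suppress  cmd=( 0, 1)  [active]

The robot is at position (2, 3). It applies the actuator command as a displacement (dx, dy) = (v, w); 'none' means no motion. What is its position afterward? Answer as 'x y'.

L0 follow_wall: active, feeds wire = (2, 2)
L1 back_away: idle → wire stays (2, 2)
L2 recharge: active, suppressor → wire = (0, 1)
actuator = (0, 1)
position: (2, 3) + (0, 1) = (2, 4)

2 4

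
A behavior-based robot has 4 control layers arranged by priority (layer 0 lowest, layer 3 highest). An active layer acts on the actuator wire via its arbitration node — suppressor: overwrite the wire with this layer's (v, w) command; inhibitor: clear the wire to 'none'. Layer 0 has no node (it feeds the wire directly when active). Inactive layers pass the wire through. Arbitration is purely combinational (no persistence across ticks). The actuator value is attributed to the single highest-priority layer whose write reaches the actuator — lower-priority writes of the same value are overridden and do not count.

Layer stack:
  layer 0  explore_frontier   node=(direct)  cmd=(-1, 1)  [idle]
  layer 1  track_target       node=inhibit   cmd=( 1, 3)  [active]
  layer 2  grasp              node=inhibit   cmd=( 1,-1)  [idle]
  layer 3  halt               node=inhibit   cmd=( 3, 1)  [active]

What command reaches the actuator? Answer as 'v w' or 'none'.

none

L0 explore_frontier: idle → wire = none
L1 track_target: active, inhibitor → wire = none
L2 grasp: idle → wire stays none
L3 halt: active, inhibitor → wire = none
actuator = none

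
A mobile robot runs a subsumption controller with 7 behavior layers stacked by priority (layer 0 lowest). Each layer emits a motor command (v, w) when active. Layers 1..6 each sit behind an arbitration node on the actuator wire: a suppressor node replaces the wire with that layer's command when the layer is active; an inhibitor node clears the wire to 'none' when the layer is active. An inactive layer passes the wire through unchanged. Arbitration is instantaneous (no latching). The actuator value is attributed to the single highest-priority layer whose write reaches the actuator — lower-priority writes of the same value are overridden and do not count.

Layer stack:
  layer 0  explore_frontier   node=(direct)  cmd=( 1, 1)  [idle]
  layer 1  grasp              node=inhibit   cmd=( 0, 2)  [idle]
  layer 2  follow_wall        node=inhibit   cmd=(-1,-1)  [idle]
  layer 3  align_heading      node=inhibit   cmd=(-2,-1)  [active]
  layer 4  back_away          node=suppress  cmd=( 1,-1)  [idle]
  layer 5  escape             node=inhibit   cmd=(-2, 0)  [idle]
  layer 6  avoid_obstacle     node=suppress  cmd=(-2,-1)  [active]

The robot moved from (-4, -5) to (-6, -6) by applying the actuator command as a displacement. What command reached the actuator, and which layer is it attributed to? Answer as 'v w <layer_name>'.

displacement = (-6, -6) − (-4, -5) = (-2, -1)
L0 explore_frontier: idle → wire = none
L1 grasp: idle → wire stays none
L2 follow_wall: idle → wire stays none
L3 align_heading: active, inhibitor → wire = none
L4 back_away: idle → wire stays none
L5 escape: idle → wire stays none
L6 avoid_obstacle: active, suppressor → wire = (-2, -1)
actuator = (-2, -1) — from layer 6 (avoid_obstacle)

-2 -1 avoid_obstacle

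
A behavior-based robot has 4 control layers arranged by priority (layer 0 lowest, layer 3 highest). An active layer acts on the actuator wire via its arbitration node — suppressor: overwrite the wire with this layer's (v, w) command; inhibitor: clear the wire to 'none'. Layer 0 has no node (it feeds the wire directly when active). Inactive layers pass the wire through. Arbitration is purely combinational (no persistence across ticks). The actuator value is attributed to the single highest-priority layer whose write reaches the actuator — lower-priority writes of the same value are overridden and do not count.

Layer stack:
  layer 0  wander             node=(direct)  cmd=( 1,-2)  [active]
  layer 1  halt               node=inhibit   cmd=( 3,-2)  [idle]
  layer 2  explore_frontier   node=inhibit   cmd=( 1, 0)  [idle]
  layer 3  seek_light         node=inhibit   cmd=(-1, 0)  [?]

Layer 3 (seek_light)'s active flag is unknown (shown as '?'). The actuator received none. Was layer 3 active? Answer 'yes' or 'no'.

yes

If layer 3 is active=yes:
  actuator would be none
If layer 3 is active=no:
  actuator would be (1, -2)
Observed none, so layer 3 was active.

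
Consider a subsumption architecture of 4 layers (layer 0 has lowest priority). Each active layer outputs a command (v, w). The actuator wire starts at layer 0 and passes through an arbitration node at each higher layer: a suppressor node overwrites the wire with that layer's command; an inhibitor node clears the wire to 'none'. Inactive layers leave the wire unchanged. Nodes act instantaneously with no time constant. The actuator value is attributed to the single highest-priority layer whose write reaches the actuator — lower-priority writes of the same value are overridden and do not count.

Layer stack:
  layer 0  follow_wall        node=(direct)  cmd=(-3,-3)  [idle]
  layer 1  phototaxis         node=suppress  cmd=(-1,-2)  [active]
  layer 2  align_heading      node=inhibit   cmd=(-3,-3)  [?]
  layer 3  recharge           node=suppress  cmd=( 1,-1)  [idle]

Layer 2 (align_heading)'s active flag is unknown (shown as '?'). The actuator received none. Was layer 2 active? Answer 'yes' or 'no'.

yes

If layer 2 is active=yes:
  actuator would be none
If layer 2 is active=no:
  actuator would be (-1, -2)
Observed none, so layer 2 was active.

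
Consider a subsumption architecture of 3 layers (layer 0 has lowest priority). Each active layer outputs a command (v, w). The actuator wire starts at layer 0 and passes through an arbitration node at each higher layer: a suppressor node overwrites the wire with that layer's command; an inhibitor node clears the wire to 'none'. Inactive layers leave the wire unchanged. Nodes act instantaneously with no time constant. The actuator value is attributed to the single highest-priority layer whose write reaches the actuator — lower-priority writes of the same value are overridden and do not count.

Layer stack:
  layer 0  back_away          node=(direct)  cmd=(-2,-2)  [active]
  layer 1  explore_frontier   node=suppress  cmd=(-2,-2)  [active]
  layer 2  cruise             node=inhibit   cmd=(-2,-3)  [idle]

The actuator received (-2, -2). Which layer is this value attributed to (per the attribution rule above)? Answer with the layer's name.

L0 back_away: active, feeds wire = (-2, -2)
L1 explore_frontier: active, suppressor → wire = (-2, -2)
L2 cruise: idle → wire stays (-2, -2)
actuator = (-2, -2)
last writer: layer 1 = explore_frontier

explore_frontier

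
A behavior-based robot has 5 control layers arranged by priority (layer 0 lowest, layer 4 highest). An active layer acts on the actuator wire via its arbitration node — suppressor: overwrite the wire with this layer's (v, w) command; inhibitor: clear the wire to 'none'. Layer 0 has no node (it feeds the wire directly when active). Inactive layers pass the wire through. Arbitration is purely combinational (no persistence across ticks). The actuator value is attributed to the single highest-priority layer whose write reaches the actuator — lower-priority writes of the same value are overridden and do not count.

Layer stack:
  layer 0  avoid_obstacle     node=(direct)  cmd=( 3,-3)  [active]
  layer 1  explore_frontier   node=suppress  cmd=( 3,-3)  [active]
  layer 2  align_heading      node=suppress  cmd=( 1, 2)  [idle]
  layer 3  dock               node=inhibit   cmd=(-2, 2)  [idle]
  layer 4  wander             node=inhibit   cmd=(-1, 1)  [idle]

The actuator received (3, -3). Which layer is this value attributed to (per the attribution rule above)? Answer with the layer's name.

explore_frontier

layer 0 (avoid_obstacle) active — direct: (3, -3)
layer 1 (explore_frontier) active — suppresses: (3, -3)
layer 2 (align_heading) idle — unchanged: (3, -3)
layer 3 (dock) idle — unchanged: (3, -3)
layer 4 (wander) idle — unchanged: (3, -3)
→ actuator (3, -3)
last writer: layer 1 = explore_frontier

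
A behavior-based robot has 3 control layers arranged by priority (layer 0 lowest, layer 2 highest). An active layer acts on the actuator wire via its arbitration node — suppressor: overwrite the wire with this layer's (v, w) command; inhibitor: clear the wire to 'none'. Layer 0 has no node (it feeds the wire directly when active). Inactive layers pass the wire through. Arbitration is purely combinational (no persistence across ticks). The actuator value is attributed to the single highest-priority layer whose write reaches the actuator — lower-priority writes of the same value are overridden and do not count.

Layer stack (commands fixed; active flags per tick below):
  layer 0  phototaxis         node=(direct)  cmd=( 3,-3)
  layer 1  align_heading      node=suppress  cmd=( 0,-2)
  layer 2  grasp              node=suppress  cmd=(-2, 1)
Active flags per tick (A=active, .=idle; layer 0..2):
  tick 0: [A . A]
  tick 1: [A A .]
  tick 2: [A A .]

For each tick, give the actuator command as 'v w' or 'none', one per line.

-2 1
0 -2
0 -2

tick 0:
  layer 0 (phototaxis) active — direct: (3, -3)
  layer 1 (align_heading) idle — unchanged: (3, -3)
  layer 2 (grasp) active — suppresses: (-2, 1)
  → actuator (-2, 1)
tick 1:
  layer 0 (phototaxis) active — direct: (3, -3)
  layer 1 (align_heading) active — suppresses: (0, -2)
  layer 2 (grasp) idle — unchanged: (0, -2)
  → actuator (0, -2)
tick 2:
  layer 0 (phototaxis) active — direct: (3, -3)
  layer 1 (align_heading) active — suppresses: (0, -2)
  layer 2 (grasp) idle — unchanged: (0, -2)
  → actuator (0, -2)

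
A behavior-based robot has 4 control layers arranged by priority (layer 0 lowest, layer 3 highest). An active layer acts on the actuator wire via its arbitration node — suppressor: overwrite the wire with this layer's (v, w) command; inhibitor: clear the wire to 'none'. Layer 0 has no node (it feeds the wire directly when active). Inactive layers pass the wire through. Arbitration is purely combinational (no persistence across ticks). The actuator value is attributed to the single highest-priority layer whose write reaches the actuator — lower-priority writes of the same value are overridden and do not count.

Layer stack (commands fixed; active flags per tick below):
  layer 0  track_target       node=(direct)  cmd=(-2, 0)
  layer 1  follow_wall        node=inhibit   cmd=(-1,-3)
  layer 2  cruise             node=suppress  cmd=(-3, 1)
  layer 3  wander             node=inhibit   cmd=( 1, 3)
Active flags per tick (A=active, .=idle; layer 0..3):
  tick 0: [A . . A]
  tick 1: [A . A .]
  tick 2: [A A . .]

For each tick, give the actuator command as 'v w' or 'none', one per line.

tick 0:
  layer 0 (track_target) active — direct: (-2, 0)
  layer 1 (follow_wall) idle — unchanged: (-2, 0)
  layer 2 (cruise) idle — unchanged: (-2, 0)
  layer 3 (wander) active — inhibits: none
  → actuator none
tick 1:
  layer 0 (track_target) active — direct: (-2, 0)
  layer 1 (follow_wall) idle — unchanged: (-2, 0)
  layer 2 (cruise) active — suppresses: (-3, 1)
  layer 3 (wander) idle — unchanged: (-3, 1)
  → actuator (-3, 1)
tick 2:
  layer 0 (track_target) active — direct: (-2, 0)
  layer 1 (follow_wall) active — inhibits: none
  layer 2 (cruise) idle — unchanged: none
  layer 3 (wander) idle — unchanged: none
  → actuator none

none
-3 1
none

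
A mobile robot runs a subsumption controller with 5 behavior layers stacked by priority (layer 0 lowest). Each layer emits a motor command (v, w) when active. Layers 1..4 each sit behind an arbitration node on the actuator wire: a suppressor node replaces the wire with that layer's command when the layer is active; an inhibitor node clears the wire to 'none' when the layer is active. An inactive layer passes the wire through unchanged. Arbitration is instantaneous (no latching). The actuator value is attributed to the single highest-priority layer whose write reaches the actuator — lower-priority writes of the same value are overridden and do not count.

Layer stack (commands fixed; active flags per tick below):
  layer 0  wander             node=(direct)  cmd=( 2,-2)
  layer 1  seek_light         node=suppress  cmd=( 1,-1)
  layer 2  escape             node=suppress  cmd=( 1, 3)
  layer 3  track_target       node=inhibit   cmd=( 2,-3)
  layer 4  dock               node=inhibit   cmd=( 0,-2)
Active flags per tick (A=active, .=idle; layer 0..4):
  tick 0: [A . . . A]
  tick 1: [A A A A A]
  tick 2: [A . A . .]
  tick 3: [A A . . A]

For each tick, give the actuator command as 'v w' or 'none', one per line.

tick 0:
  [0] wander on; wire := (2, -2)
  [1] seek_light off; pass (2, -2)
  [2] escape off; pass (2, -2)
  [3] track_target off; pass (2, -2)
  [4] dock on (inhibit); wire := none
  output none
tick 1:
  [0] wander on; wire := (2, -2)
  [1] seek_light on (suppress); wire := (1, -1)
  [2] escape on (suppress); wire := (1, 3)
  [3] track_target on (inhibit); wire := none
  [4] dock on (inhibit); wire := none
  output none
tick 2:
  [0] wander on; wire := (2, -2)
  [1] seek_light off; pass (2, -2)
  [2] escape on (suppress); wire := (1, 3)
  [3] track_target off; pass (1, 3)
  [4] dock off; pass (1, 3)
  output (1, 3)
tick 3:
  [0] wander on; wire := (2, -2)
  [1] seek_light on (suppress); wire := (1, -1)
  [2] escape off; pass (1, -1)
  [3] track_target off; pass (1, -1)
  [4] dock on (inhibit); wire := none
  output none

none
none
1 3
none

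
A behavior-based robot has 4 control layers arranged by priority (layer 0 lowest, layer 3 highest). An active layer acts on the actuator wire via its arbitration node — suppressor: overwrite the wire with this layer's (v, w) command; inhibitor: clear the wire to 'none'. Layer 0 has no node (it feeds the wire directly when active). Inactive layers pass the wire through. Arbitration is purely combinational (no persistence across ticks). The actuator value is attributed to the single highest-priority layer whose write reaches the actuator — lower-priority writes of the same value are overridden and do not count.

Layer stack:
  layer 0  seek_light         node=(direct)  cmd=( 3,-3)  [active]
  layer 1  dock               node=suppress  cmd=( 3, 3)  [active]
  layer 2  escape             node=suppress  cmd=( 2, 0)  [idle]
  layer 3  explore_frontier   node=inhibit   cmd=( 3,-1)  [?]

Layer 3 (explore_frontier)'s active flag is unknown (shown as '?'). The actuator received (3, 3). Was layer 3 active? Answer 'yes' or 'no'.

no

If layer 3 is active=yes:
  actuator would be none
If layer 3 is active=no:
  actuator would be (3, 3)
Observed (3, 3), so layer 3 was idle.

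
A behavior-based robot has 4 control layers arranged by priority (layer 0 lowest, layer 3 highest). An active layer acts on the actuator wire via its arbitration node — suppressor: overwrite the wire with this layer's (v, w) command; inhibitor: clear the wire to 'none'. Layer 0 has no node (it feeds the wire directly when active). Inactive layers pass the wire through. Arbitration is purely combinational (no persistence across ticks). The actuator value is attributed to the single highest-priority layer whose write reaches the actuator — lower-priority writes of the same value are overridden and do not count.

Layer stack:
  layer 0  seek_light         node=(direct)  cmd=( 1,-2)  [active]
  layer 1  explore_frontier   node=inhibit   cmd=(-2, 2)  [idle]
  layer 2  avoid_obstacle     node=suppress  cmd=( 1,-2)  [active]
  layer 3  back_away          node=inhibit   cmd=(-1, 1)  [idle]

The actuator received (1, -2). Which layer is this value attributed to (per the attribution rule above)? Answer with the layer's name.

[0] seek_light on; wire := (1, -2)
[1] explore_frontier off; pass (1, -2)
[2] avoid_obstacle on (suppress); wire := (1, -2)
[3] back_away off; pass (1, -2)
output (1, -2)
last writer: layer 2 = avoid_obstacle

avoid_obstacle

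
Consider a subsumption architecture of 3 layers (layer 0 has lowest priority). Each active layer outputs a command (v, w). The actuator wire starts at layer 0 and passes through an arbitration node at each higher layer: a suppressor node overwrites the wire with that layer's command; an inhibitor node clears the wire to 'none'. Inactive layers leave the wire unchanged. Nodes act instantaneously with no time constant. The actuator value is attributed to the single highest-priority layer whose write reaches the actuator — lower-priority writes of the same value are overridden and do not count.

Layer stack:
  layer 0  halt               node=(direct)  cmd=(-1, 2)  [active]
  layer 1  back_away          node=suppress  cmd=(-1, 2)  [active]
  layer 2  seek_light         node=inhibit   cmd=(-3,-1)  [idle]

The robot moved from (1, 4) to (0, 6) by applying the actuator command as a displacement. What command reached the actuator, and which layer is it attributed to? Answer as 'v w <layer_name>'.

-1 2 back_away

displacement = (0, 6) − (1, 4) = (-1, 2)
[0] halt on; wire := (-1, 2)
[1] back_away on (suppress); wire := (-1, 2)
[2] seek_light off; pass (-1, 2)
output (-1, 2) — from layer 1 (back_away)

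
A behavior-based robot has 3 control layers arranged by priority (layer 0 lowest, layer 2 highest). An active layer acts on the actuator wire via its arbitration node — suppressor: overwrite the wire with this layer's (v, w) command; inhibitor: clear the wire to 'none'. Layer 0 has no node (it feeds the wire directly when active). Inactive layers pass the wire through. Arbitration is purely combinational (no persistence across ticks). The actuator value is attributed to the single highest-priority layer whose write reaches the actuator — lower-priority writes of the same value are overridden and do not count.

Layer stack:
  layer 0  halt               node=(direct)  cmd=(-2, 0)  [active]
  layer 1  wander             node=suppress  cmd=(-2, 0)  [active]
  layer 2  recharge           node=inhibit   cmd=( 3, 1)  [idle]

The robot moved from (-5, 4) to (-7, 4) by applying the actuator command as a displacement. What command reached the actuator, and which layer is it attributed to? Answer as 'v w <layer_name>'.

displacement = (-7, 4) − (-5, 4) = (-2, 0)
[0] halt on; wire := (-2, 0)
[1] wander on (suppress); wire := (-2, 0)
[2] recharge off; pass (-2, 0)
output (-2, 0) — from layer 1 (wander)

-2 0 wander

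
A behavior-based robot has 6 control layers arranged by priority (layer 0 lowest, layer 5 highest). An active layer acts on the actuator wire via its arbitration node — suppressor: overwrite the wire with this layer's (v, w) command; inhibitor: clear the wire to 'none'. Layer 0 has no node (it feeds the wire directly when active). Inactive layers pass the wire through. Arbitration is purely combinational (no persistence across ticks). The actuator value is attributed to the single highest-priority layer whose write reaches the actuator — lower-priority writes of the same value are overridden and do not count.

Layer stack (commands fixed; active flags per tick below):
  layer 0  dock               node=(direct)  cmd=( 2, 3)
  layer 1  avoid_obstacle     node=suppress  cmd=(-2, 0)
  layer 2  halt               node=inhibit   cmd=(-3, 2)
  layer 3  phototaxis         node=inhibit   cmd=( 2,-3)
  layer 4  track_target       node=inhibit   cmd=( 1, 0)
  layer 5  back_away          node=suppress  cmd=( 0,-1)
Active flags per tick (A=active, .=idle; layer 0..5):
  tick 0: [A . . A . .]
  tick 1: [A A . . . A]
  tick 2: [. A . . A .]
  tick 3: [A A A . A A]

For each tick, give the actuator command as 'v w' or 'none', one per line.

none
0 -1
none
0 -1

tick 0:
  layer 0 (dock) active — direct: (2, 3)
  layer 1 (avoid_obstacle) idle — unchanged: (2, 3)
  layer 2 (halt) idle — unchanged: (2, 3)
  layer 3 (phototaxis) active — inhibits: none
  layer 4 (track_target) idle — unchanged: none
  layer 5 (back_away) idle — unchanged: none
  → actuator none
tick 1:
  layer 0 (dock) active — direct: (2, 3)
  layer 1 (avoid_obstacle) active — suppresses: (-2, 0)
  layer 2 (halt) idle — unchanged: (-2, 0)
  layer 3 (phototaxis) idle — unchanged: (-2, 0)
  layer 4 (track_target) idle — unchanged: (-2, 0)
  layer 5 (back_away) active — suppresses: (0, -1)
  → actuator (0, -1)
tick 2:
  layer 0 (dock) idle — none
  layer 1 (avoid_obstacle) active — suppresses: (-2, 0)
  layer 2 (halt) idle — unchanged: (-2, 0)
  layer 3 (phototaxis) idle — unchanged: (-2, 0)
  layer 4 (track_target) active — inhibits: none
  layer 5 (back_away) idle — unchanged: none
  → actuator none
tick 3:
  layer 0 (dock) active — direct: (2, 3)
  layer 1 (avoid_obstacle) active — suppresses: (-2, 0)
  layer 2 (halt) active — inhibits: none
  layer 3 (phototaxis) idle — unchanged: none
  layer 4 (track_target) active — inhibits: none
  layer 5 (back_away) active — suppresses: (0, -1)
  → actuator (0, -1)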